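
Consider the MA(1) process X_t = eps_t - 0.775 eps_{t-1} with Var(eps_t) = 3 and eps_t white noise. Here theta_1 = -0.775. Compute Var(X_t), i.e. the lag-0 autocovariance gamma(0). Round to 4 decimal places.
\gamma(0) = 4.8019

For an MA(q) process X_t = eps_t + sum_i theta_i eps_{t-i} with
Var(eps_t) = sigma^2, the variance is
  gamma(0) = sigma^2 * (1 + sum_i theta_i^2).
  sum_i theta_i^2 = (-0.775)^2 = 0.600625.
  gamma(0) = 3 * (1 + 0.600625) = 3 * 1.600625 = 4.801875, which rounds to 4.8019.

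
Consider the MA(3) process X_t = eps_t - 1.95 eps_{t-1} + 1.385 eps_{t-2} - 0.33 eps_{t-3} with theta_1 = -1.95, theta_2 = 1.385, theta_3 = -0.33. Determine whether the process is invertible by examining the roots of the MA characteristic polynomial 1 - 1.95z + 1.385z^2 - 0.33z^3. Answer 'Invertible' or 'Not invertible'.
\text{Invertible}

The MA(q) characteristic polynomial is P(z) = 1 - 1.95z + 1.385z^2 - 0.33z^3.
Invertibility requires all roots to lie outside the unit circle, i.e. |z| > 1 for every root.
Degree 3: look for a simple real root z0 first, then factor out (1 - z/z0) and solve the remaining quadratic.
Testing z0 = 2: P(2) = 1 + (-1.95)(2) + (1.385)(2)^2 + (-0.33)(2)^3
  = 1 + (-3.9) + (5.54) + (-2.64) = 0.  So z_0 = 2 is a root, |z_0| = 2.
Divide out the factor (1 - 0.5 z) = (1 - z/z0) (since 1/z0 = 0.5):
  P(z) = (1 - 0.5 z)(1 + (-1.45) z + (0.66) z^2)
  [check: z-coef -1.45 - (0.5) = -1.95; z^2-coef 0.66 - (0.5)(-1.45) = 1.385; z^3-coef -(0.5)(0.66) = -0.33.]
Remaining roots from the quadratic factor 1 + (-1.45) z + (0.66) z^2:
  Set 1 + (-1.45) z + (0.66) z^2 = 0, i.e. a z^2 + b z + c = 0 with a = 0.66, b = -1.45, c = 1.
  Discriminant D = b^2 - 4ac = (-1.45)^2 - 4*(0.66)*1 = 2.1025 - (2.64) = -0.5375.
  D < 0, so the roots are the complex-conjugate pair z = (-b +/- i sqrt(-D)) / (2a) = 1.0985 +/- 0.5554i.
  For a conjugate pair |z|^2 = z * conj(z) = (product of roots) = c/a = 1/(0.66) = 1.515152, so |z| = sqrt(1.515152) = 1.2309 for both roots.
Moduli of all roots: 2.0000, 1.2309, 1.2309.
All moduli strictly greater than 1? Yes.
Verdict: Invertible.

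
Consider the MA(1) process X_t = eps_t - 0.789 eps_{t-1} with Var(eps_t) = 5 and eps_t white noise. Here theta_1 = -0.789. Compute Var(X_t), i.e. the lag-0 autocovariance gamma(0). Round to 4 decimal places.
\gamma(0) = 8.1126

For an MA(q) process X_t = eps_t + sum_i theta_i eps_{t-i} with
Var(eps_t) = sigma^2, the variance is
  gamma(0) = sigma^2 * (1 + sum_i theta_i^2).
  sum_i theta_i^2 = (-0.789)^2 = 0.622521.
  gamma(0) = 5 * (1 + 0.622521) = 5 * 1.622521 = 8.112605, which rounds to 8.1126.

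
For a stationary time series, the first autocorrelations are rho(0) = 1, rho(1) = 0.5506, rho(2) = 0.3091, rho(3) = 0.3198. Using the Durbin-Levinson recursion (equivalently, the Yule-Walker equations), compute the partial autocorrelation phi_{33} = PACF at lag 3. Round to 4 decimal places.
\phi_{33} = 0.2101

The PACF at lag k is phi_{kk}, the last component of the solution
to the Yule-Walker system G_k phi = r_k where
  (G_k)_{ij} = rho(|i - j|), (r_k)_i = rho(i), i,j = 1..k.
Equivalently, Durbin-Levinson gives phi_{kk} iteratively:
  phi_{11} = rho(1)
  phi_{kk} = [rho(k) - sum_{j=1..k-1} phi_{k-1,j} rho(k-j)]
            / [1 - sum_{j=1..k-1} phi_{k-1,j} rho(j)],
  phi_{k,j} = phi_{k-1,j} - phi_{kk} phi_{k-1,k-j},  j = 1..k-1.
Step k = 1:
  phi_11 = rho(1) = 0.5506.
Step k = 2:
  phi_22 = [rho(2) - phi_11 rho(1)] / [1 - phi_11 rho(1)] = [0.3091 - (0.5506)(0.5506)] / [1 - (0.5506)(0.5506)]
         = 0.00593964 / 0.69683964 = 0.008524.
  Update: phi_21 = phi_11 - phi_22 phi_11 = 0.5506 - (0.008524)(0.5506) = 0.545907.
Step k = 3:
  phi_33 = [rho(3) - phi_21 rho(2) - phi_22 rho(1)] / [1 - phi_21 rho(1) - phi_22 rho(2)]
    numerator   = 0.3198 - (0.545907)(0.3091) - (0.008524)(0.5506) = 0.14636705
    denominator = 1 - (0.545907)(0.5506) - (0.008524)(0.3091) = 0.69678901
  phi_33 = 0.14636705 / 0.69678901 = 0.2101.
Therefore phi_{33} = 0.2101.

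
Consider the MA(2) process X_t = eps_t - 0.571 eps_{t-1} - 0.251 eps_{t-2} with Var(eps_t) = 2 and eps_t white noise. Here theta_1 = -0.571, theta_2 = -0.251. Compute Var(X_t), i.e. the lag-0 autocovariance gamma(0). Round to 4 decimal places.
\gamma(0) = 2.7781

For an MA(q) process X_t = eps_t + sum_i theta_i eps_{t-i} with
Var(eps_t) = sigma^2, the variance is
  gamma(0) = sigma^2 * (1 + sum_i theta_i^2).
  sum_i theta_i^2 = (-0.571)^2 + (-0.251)^2 = 0.326041 + 0.063001 = 0.389042.
  gamma(0) = 2 * (1 + 0.389042) = 2 * 1.389042 = 2.778084, which rounds to 2.7781.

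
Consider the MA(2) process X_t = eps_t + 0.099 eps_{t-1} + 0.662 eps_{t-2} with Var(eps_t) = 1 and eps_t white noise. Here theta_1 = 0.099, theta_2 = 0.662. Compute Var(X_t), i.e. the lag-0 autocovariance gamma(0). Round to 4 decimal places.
\gamma(0) = 1.4480

For an MA(q) process X_t = eps_t + sum_i theta_i eps_{t-i} with
Var(eps_t) = sigma^2, the variance is
  gamma(0) = sigma^2 * (1 + sum_i theta_i^2).
  sum_i theta_i^2 = (0.099)^2 + (0.662)^2 = 0.009801 + 0.438244 = 0.448045.
  gamma(0) = 1 * (1 + 0.448045) = 1 * 1.448045 = 1.448045, which rounds to 1.4480.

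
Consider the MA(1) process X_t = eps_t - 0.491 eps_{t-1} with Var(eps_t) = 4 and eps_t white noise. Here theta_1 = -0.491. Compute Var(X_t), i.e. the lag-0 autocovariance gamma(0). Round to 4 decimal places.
\gamma(0) = 4.9643

For an MA(q) process X_t = eps_t + sum_i theta_i eps_{t-i} with
Var(eps_t) = sigma^2, the variance is
  gamma(0) = sigma^2 * (1 + sum_i theta_i^2).
  sum_i theta_i^2 = (-0.491)^2 = 0.241081.
  gamma(0) = 4 * (1 + 0.241081) = 4 * 1.241081 = 4.964324, which rounds to 4.9643.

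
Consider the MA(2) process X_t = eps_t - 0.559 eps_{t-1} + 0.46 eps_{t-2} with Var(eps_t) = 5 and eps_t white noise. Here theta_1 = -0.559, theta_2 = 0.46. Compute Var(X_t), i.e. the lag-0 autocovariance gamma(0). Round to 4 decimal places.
\gamma(0) = 7.6204

For an MA(q) process X_t = eps_t + sum_i theta_i eps_{t-i} with
Var(eps_t) = sigma^2, the variance is
  gamma(0) = sigma^2 * (1 + sum_i theta_i^2).
  sum_i theta_i^2 = (-0.559)^2 + (0.46)^2 = 0.312481 + 0.2116 = 0.524081.
  gamma(0) = 5 * (1 + 0.524081) = 5 * 1.524081 = 7.620405, which rounds to 7.6204.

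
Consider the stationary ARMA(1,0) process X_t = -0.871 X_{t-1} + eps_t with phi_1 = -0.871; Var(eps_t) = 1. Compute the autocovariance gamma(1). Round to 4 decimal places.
\gamma(1) = -3.6087

Multiply the model equation by X_{t-k} and take expectations. With theta_0 = psi_0 = 1 and psi_j the MA(infinity) weights, this gives
  gamma(k) - sum_i phi_i gamma(k-i) = c_k,
  c_k = sigma^2 * sum_{j=k..q} theta_j psi_{j-k}   (c_k = 0 for k > q),
using gamma(-m) = gamma(m).
Pure AR (q = 0): c_0 = sigma^2 = 1, c_k = 0 for k >= 1.
Equations for k = 0 and k = 1 (AR order 1):
  gamma(0) = phi_1 gamma(1) + c_0
  gamma(1) = phi_1 gamma(0) + c_1
Substituting the second into the first: gamma(0) (1 - phi_1^2) = c_0 + phi_1 c_1, so
  gamma(0) = c_0 / (1 - phi_1^2) = 1 / (1 - (-0.871)^2) = 1 / 0.241359 = 4.143206.
  gamma(1) = phi_1 gamma(0) = (-0.871)(4.143206) = -3.608732.
Therefore gamma(1) = -3.6087 (to 4 decimal places).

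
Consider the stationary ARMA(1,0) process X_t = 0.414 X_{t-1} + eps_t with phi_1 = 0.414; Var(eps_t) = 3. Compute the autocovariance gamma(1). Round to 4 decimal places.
\gamma(1) = 1.4989

Multiply the model equation by X_{t-k} and take expectations. With theta_0 = psi_0 = 1 and psi_j the MA(infinity) weights, this gives
  gamma(k) - sum_i phi_i gamma(k-i) = c_k,
  c_k = sigma^2 * sum_{j=k..q} theta_j psi_{j-k}   (c_k = 0 for k > q),
using gamma(-m) = gamma(m).
Pure AR (q = 0): c_0 = sigma^2 = 3, c_k = 0 for k >= 1.
Equations for k = 0 and k = 1 (AR order 1):
  gamma(0) = phi_1 gamma(1) + c_0
  gamma(1) = phi_1 gamma(0) + c_1
Substituting the second into the first: gamma(0) (1 - phi_1^2) = c_0 + phi_1 c_1, so
  gamma(0) = c_0 / (1 - phi_1^2) = 3 / (1 - (0.414)^2) = 3 / 0.828604 = 3.620547.
  gamma(1) = phi_1 gamma(0) = (0.414)(3.620547) = 1.498907.
Therefore gamma(1) = 1.4989 (to 4 decimal places).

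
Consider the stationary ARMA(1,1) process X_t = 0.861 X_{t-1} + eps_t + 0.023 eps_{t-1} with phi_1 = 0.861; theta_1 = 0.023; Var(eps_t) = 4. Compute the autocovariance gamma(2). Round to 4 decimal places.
\gamma(2) = 12.0025

Multiply the model equation by X_{t-k} and take expectations. With theta_0 = psi_0 = 1 and psi_j the MA(infinity) weights, this gives
  gamma(k) - sum_i phi_i gamma(k-i) = c_k,
  c_k = sigma^2 * sum_{j=k..q} theta_j psi_{j-k}   (c_k = 0 for k > q),
using gamma(-m) = gamma(m).
psi-weights needed (psi_j = theta_j + sum_i phi_i psi_{j-i}):
  psi_1 = theta_1 + phi_1 = 0.023 + (0.861) = 0.884
Right-hand sides:
  c_0 = sigma^2 (1 + theta_1 psi_1) = 4 * (1 + (0.023)(0.884)) = 4 * 1.020332 = 4.081328
  c_1 = sigma^2 theta_1 = 4 * (0.023) = 0.092
  c_2 = 0
Equations for k = 0 and k = 1 (AR order 1):
  gamma(0) = phi_1 gamma(1) + c_0
  gamma(1) = phi_1 gamma(0) + c_1
Substituting the second into the first: gamma(0) (1 - phi_1^2) = c_0 + phi_1 c_1, so
  gamma(0) = (c_0 + phi_1 c_1) / (1 - phi_1^2) = (4.081328 + (0.861)(0.092)) / (1 - (0.861)^2) = 4.16054 / 0.258679 = 16.083795.
  gamma(1) = phi_1 gamma(0) + c_1 = (0.861)(16.083795) + (0.092) = 13.940147.
For k = 2 (> q): gamma(2) = phi_1 gamma(1) = (0.861)(13.940147) = 12.002467.
Therefore gamma(2) = 12.0025 (to 4 decimal places).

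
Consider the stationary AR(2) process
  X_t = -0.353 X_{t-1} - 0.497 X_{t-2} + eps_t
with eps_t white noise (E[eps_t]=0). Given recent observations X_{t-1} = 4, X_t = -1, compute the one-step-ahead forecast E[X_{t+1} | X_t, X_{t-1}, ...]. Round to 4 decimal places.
E[X_{t+1} \mid \mathcal F_t] = -1.6350

For an AR(p) model X_t = c + sum_i phi_i X_{t-i} + eps_t, the
one-step-ahead conditional mean is
  E[X_{t+1} | X_t, ...] = c + sum_i phi_i X_{t+1-i}.
Substitute known values:
  E[X_{t+1} | ...] = (-0.353) * (-1) + (-0.497) * (4)
                   = -1.6350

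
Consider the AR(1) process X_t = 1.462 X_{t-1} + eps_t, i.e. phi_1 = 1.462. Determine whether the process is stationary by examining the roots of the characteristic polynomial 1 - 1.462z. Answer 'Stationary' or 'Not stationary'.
\text{Not stationary}

The AR(p) characteristic polynomial is P(z) = 1 - 1.462z.
Stationarity requires all roots to lie outside the unit circle, i.e. |z| > 1 for every root.
This is linear in z: 1 + (-1.462) z = 0  =>  z = -1/(-1.462) = 0.683995,  |z| = 0.683995.
Moduli of all roots: 0.6840.
All moduli strictly greater than 1? No.
Verdict: Not stationary.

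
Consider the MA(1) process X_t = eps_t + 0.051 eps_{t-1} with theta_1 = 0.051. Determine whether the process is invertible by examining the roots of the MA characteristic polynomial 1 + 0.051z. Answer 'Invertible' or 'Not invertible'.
\text{Invertible}

The MA(q) characteristic polynomial is P(z) = 1 + 0.051z.
Invertibility requires all roots to lie outside the unit circle, i.e. |z| > 1 for every root.
This is linear in z: 1 + (0.051) z = 0  =>  z = -1/(0.051) = -19.607843,  |z| = 19.607843.
Moduli of all roots: 19.6078.
All moduli strictly greater than 1? Yes.
Verdict: Invertible.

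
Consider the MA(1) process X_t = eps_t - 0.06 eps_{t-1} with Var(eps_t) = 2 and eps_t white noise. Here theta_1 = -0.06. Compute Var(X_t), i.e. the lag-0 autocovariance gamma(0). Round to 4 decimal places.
\gamma(0) = 2.0072

For an MA(q) process X_t = eps_t + sum_i theta_i eps_{t-i} with
Var(eps_t) = sigma^2, the variance is
  gamma(0) = sigma^2 * (1 + sum_i theta_i^2).
  sum_i theta_i^2 = (-0.06)^2 = 0.0036.
  gamma(0) = 2 * (1 + 0.0036) = 2 * 1.0036 = 2.0072.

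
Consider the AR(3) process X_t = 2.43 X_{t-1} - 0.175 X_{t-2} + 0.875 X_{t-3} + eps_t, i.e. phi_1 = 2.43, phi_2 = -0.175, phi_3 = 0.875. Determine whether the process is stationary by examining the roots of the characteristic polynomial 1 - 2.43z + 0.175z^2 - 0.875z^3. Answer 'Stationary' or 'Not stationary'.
\text{Not stationary}

The AR(p) characteristic polynomial is P(z) = 1 - 2.43z + 0.175z^2 - 0.875z^3.
Stationarity requires all roots to lie outside the unit circle, i.e. |z| > 1 for every root.
Degree 3: look for a simple real root z0 first, then factor out (1 - z/z0) and solve the remaining quadratic.
Testing z0 = 0.4: P(0.4) = 1 + (-2.43)(0.4) + (0.175)(0.4)^2 + (-0.875)(0.4)^3
  = 1 + (-0.972) + (0.028) + (-0.056) = 0.  So z_0 = 0.4 is a root, |z_0| = 0.4.
Divide out the factor (1 - 2.5 z) = (1 - z/z0) (since 1/z0 = 2.5):
  P(z) = (1 - 2.5 z)(1 + (0.07) z + (0.35) z^2)
  [check: z-coef 0.07 - (2.5) = -2.43; z^2-coef 0.35 - (2.5)(0.07) = 0.175; z^3-coef -(2.5)(0.35) = -0.875.]
Remaining roots from the quadratic factor 1 + (0.07) z + (0.35) z^2:
  Set 1 + (0.07) z + (0.35) z^2 = 0, i.e. a z^2 + b z + c = 0 with a = 0.35, b = 0.07, c = 1.
  Discriminant D = b^2 - 4ac = (0.07)^2 - 4*(0.35)*1 = 0.0049 - (1.4) = -1.3951.
  D < 0, so the roots are the complex-conjugate pair z = (-b +/- i sqrt(-D)) / (2a) = -0.1 +/- 1.6873i.
  For a conjugate pair |z|^2 = z * conj(z) = (product of roots) = c/a = 1/(0.35) = 2.857143, so |z| = sqrt(2.857143) = 1.6903 for both roots.
Moduli of all roots: 0.4000, 1.6903, 1.6903.
All moduli strictly greater than 1? No.
Verdict: Not stationary.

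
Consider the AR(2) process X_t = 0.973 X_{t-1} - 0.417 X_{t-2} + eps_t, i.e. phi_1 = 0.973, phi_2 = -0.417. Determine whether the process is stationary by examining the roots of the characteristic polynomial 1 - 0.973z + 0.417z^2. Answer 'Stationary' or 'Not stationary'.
\text{Stationary}

The AR(p) characteristic polynomial is P(z) = 1 - 0.973z + 0.417z^2.
Stationarity requires all roots to lie outside the unit circle, i.e. |z| > 1 for every root.
Set 1 + (-0.973) z + (0.417) z^2 = 0, i.e. a z^2 + b z + c = 0 with a = 0.417, b = -0.973, c = 1.
Discriminant D = b^2 - 4ac = (-0.973)^2 - 4*(0.417)*1 = 0.946729 - (1.668) = -0.721271.
D < 0, so the roots are the complex-conjugate pair z = (-b +/- i sqrt(-D)) / (2a) = 1.1667 +/- 1.0183i.
For a conjugate pair |z|^2 = z * conj(z) = (product of roots) = c/a = 1/(0.417) = 2.398082, so |z| = sqrt(2.398082) = 1.5486 for both roots.
Moduli of all roots: 1.5486, 1.5486.
All moduli strictly greater than 1? Yes.
Verdict: Stationary.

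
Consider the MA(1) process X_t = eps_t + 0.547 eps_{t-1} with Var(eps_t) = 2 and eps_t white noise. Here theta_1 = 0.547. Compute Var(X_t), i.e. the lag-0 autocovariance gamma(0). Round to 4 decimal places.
\gamma(0) = 2.5984

For an MA(q) process X_t = eps_t + sum_i theta_i eps_{t-i} with
Var(eps_t) = sigma^2, the variance is
  gamma(0) = sigma^2 * (1 + sum_i theta_i^2).
  sum_i theta_i^2 = (0.547)^2 = 0.299209.
  gamma(0) = 2 * (1 + 0.299209) = 2 * 1.299209 = 2.598418, which rounds to 2.5984.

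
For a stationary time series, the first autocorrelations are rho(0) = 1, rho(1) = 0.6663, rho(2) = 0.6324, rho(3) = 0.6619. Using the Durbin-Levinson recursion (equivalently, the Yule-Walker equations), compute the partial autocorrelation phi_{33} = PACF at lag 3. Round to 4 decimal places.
\phi_{33} = 0.3201

The PACF at lag k is phi_{kk}, the last component of the solution
to the Yule-Walker system G_k phi = r_k where
  (G_k)_{ij} = rho(|i - j|), (r_k)_i = rho(i), i,j = 1..k.
Equivalently, Durbin-Levinson gives phi_{kk} iteratively:
  phi_{11} = rho(1)
  phi_{kk} = [rho(k) - sum_{j=1..k-1} phi_{k-1,j} rho(k-j)]
            / [1 - sum_{j=1..k-1} phi_{k-1,j} rho(j)],
  phi_{k,j} = phi_{k-1,j} - phi_{kk} phi_{k-1,k-j},  j = 1..k-1.
Step k = 1:
  phi_11 = rho(1) = 0.6663.
Step k = 2:
  phi_22 = [rho(2) - phi_11 rho(1)] / [1 - phi_11 rho(1)] = [0.6324 - (0.6663)(0.6663)] / [1 - (0.6663)(0.6663)]
         = 0.18844431 / 0.55604431 = 0.338902.
  Update: phi_21 = phi_11 - phi_22 phi_11 = 0.6663 - (0.338902)(0.6663) = 0.44049.
Step k = 3:
  phi_33 = [rho(3) - phi_21 rho(2) - phi_22 rho(1)] / [1 - phi_21 rho(1) - phi_22 rho(2)]
    numerator   = 0.6619 - (0.44049)(0.6324) - (0.338902)(0.6663) = 0.15752407
    denominator = 1 - (0.44049)(0.6663) - (0.338902)(0.6324) = 0.49218023
  phi_33 = 0.15752407 / 0.49218023 = 0.3201.
Therefore phi_{33} = 0.3201.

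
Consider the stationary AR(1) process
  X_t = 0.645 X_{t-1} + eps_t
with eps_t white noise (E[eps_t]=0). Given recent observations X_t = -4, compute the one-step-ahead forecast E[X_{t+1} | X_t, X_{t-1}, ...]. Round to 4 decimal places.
E[X_{t+1} \mid \mathcal F_t] = -2.5800

For an AR(p) model X_t = c + sum_i phi_i X_{t-i} + eps_t, the
one-step-ahead conditional mean is
  E[X_{t+1} | X_t, ...] = c + sum_i phi_i X_{t+1-i}.
Substitute known values:
  E[X_{t+1} | ...] = (0.645) * (-4)
                   = -2.5800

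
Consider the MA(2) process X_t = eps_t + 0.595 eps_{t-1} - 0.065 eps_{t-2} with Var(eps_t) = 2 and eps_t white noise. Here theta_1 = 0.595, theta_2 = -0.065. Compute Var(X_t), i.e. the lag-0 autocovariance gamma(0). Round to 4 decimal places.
\gamma(0) = 2.7165

For an MA(q) process X_t = eps_t + sum_i theta_i eps_{t-i} with
Var(eps_t) = sigma^2, the variance is
  gamma(0) = sigma^2 * (1 + sum_i theta_i^2).
  sum_i theta_i^2 = (0.595)^2 + (-0.065)^2 = 0.354025 + 0.004225 = 0.35825.
  gamma(0) = 2 * (1 + 0.35825) = 2 * 1.35825 = 2.7165.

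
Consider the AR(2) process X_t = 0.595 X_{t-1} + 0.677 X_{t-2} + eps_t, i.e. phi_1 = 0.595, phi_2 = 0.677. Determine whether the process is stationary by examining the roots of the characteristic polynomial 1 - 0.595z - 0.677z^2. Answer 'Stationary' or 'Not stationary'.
\text{Not stationary}

The AR(p) characteristic polynomial is P(z) = 1 - 0.595z - 0.677z^2.
Stationarity requires all roots to lie outside the unit circle, i.e. |z| > 1 for every root.
Set 1 + (-0.595) z + (-0.677) z^2 = 0, i.e. a z^2 + b z + c = 0 with a = -0.677, b = -0.595, c = 1.
Discriminant D = b^2 - 4ac = (-0.595)^2 - 4*(-0.677)*1 = 0.354025 - (-2.708) = 3.062025.
D >= 0, so the roots are real: z = (-b +/- sqrt(D)) / (2a) = (0.595 +/- 1.749864) / (-1.354).
  z_1 = (0.595 + 1.749864) / (-1.354) = -1.7318,   |z_1| = 1.7318.
  z_2 = (0.595 - 1.749864) / (-1.354) = 0.8529,   |z_2| = 0.8529.
Moduli of all roots: 1.7318, 0.8529.
All moduli strictly greater than 1? No.
Verdict: Not stationary.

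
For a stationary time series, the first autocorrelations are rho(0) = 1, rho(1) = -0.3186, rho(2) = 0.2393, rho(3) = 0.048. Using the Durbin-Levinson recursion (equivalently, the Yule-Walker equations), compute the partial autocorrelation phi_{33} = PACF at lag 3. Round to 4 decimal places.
\phi_{33} = 0.1840

The PACF at lag k is phi_{kk}, the last component of the solution
to the Yule-Walker system G_k phi = r_k where
  (G_k)_{ij} = rho(|i - j|), (r_k)_i = rho(i), i,j = 1..k.
Equivalently, Durbin-Levinson gives phi_{kk} iteratively:
  phi_{11} = rho(1)
  phi_{kk} = [rho(k) - sum_{j=1..k-1} phi_{k-1,j} rho(k-j)]
            / [1 - sum_{j=1..k-1} phi_{k-1,j} rho(j)],
  phi_{k,j} = phi_{k-1,j} - phi_{kk} phi_{k-1,k-j},  j = 1..k-1.
Step k = 1:
  phi_11 = rho(1) = -0.3186.
Step k = 2:
  phi_22 = [rho(2) - phi_11 rho(1)] / [1 - phi_11 rho(1)] = [0.2393 - (-0.3186)(-0.3186)] / [1 - (-0.3186)(-0.3186)]
         = 0.13779404 / 0.89849404 = 0.153361.
  Update: phi_21 = phi_11 - phi_22 phi_11 = -0.3186 - (0.153361)(-0.3186) = -0.269739.
Step k = 3:
  phi_33 = [rho(3) - phi_21 rho(2) - phi_22 rho(1)] / [1 - phi_21 rho(1) - phi_22 rho(2)]
    numerator   = 0.048 - (-0.269739)(0.2393) - (0.153361)(-0.3186) = 0.16140943
    denominator = 1 - (-0.269739)(-0.3186) - (0.153361)(0.2393) = 0.87736179
  phi_33 = 0.16140943 / 0.87736179 = 0.184.
Therefore phi_{33} = 0.1840.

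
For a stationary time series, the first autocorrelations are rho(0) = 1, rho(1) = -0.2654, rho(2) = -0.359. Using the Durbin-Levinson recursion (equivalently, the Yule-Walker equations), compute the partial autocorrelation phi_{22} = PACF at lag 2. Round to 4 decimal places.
\phi_{22} = -0.4620

The PACF at lag k is phi_{kk}, the last component of the solution
to the Yule-Walker system G_k phi = r_k where
  (G_k)_{ij} = rho(|i - j|), (r_k)_i = rho(i), i,j = 1..k.
Equivalently, Durbin-Levinson gives phi_{kk} iteratively:
  phi_{11} = rho(1)
  phi_{kk} = [rho(k) - sum_{j=1..k-1} phi_{k-1,j} rho(k-j)]
            / [1 - sum_{j=1..k-1} phi_{k-1,j} rho(j)],
  phi_{k,j} = phi_{k-1,j} - phi_{kk} phi_{k-1,k-j},  j = 1..k-1.
Step k = 1:
  phi_11 = rho(1) = -0.2654.
Step k = 2:
  phi_22 = [rho(2) - phi_11 rho(1)] / [1 - phi_11 rho(1)] = [-0.359 - (-0.2654)(-0.2654)] / [1 - (-0.2654)(-0.2654)]
         = -0.42943716 / 0.92956284 = -0.462.
Therefore phi_{22} = -0.4620.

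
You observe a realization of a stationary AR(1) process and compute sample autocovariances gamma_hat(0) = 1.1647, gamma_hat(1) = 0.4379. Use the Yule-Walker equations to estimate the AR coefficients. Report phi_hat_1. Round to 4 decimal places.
\hat\phi_{1} = 0.3760

The Yule-Walker equations for an AR(p) process read, in matrix form,
  Gamma_p phi = r_p,   with   (Gamma_p)_{ij} = gamma(|i - j|),
                       (r_p)_i = gamma(i),   i,j = 1..p.
Substitute the sample gammas (Toeplitz matrix and right-hand side of size 1):
  Gamma_p = [[1.1647]]
  r_p     = [0.4379]
With p = 1 this is the single equation gamma(0) phi_1 = gamma(1):
  phi_hat_1 = gamma(1) / gamma(0) = 0.4379 / 1.1647 = 0.3760.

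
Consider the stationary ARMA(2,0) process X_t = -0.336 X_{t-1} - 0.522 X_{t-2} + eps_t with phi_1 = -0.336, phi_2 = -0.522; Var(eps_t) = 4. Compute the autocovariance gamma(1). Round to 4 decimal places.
\gamma(1) = -1.2760

Multiply the model equation by X_{t-k} and take expectations. With theta_0 = psi_0 = 1 and psi_j the MA(infinity) weights, this gives
  gamma(k) - sum_i phi_i gamma(k-i) = c_k,
  c_k = sigma^2 * sum_{j=k..q} theta_j psi_{j-k}   (c_k = 0 for k > q),
using gamma(-m) = gamma(m).
Pure AR (q = 0): c_0 = sigma^2 = 4, c_k = 0 for k >= 1.
Equations for k = 0, 1, 2 (AR order 2, c_2 = 0):
  (E0) gamma(0) = phi_1 gamma(1) + phi_2 gamma(2) + c_0
  (E1) gamma(1) = phi_1 gamma(0) + phi_2 gamma(1) + c_1
  (E2) gamma(2) = phi_1 gamma(1) + phi_2 gamma(0)
From (E1): gamma(1) = A gamma(0) + B with
  A = phi_1 / (1 - phi_2) = -0.336 / 1.522 = -0.220762,   B = c_1 / (1 - phi_2) = 0 / 1.522 = 0.
Insert (E2) into (E0): gamma(0) (1 - phi_2^2) = phi_1 (1 + phi_2) gamma(1) + c_0.
  phi_1 (1 + phi_2) = (-0.336)(0.478) = -0.160608,   1 - phi_2^2 = 0.727516.
Replace gamma(1) by A gamma(0) + B and collect gamma(0):
  gamma(0) [0.727516 - (-0.160608)(-0.220762)] = c_0 = 4
  gamma(0) * 0.69206 = 4
  gamma(0) = 4 / 0.69206 = 5.779847.
  gamma(1) = A gamma(0) = (-0.220762)(5.779847) = -1.275971.
Therefore gamma(1) = -1.2760 (to 4 decimal places).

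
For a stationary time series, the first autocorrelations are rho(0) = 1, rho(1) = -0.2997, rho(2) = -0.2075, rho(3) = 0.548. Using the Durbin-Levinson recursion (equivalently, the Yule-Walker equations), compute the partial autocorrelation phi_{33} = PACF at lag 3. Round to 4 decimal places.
\phi_{33} = 0.4521

The PACF at lag k is phi_{kk}, the last component of the solution
to the Yule-Walker system G_k phi = r_k where
  (G_k)_{ij} = rho(|i - j|), (r_k)_i = rho(i), i,j = 1..k.
Equivalently, Durbin-Levinson gives phi_{kk} iteratively:
  phi_{11} = rho(1)
  phi_{kk} = [rho(k) - sum_{j=1..k-1} phi_{k-1,j} rho(k-j)]
            / [1 - sum_{j=1..k-1} phi_{k-1,j} rho(j)],
  phi_{k,j} = phi_{k-1,j} - phi_{kk} phi_{k-1,k-j},  j = 1..k-1.
Step k = 1:
  phi_11 = rho(1) = -0.2997.
Step k = 2:
  phi_22 = [rho(2) - phi_11 rho(1)] / [1 - phi_11 rho(1)] = [-0.2075 - (-0.2997)(-0.2997)] / [1 - (-0.2997)(-0.2997)]
         = -0.29732009 / 0.91017991 = -0.326661.
  Update: phi_21 = phi_11 - phi_22 phi_11 = -0.2997 - (-0.326661)(-0.2997) = -0.3976.
Step k = 3:
  phi_33 = [rho(3) - phi_21 rho(2) - phi_22 rho(1)] / [1 - phi_21 rho(1) - phi_22 rho(2)]
    numerator   = 0.548 - (-0.3976)(-0.2075) - (-0.326661)(-0.2997) = 0.36759771
    denominator = 1 - (-0.3976)(-0.2997) - (-0.326661)(-0.2075) = 0.81305709
  phi_33 = 0.36759771 / 0.81305709 = 0.4521.
Therefore phi_{33} = 0.4521.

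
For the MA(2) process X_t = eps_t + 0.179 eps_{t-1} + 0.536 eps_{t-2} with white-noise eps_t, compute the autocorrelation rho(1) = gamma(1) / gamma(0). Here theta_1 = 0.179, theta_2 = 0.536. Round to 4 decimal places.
\rho(1) = 0.2084

For an MA(q) process with theta_0 = 1, the autocovariance is
  gamma(k) = sigma^2 * sum_{i=0..q-k} theta_i * theta_{i+k},
and rho(k) = gamma(k) / gamma(0). Sigma^2 cancels.
  numerator   = (1)*(0.179) + (0.179)*(0.536) = 0.274944.
  denominator = (1)^2 + (0.179)^2 + (0.536)^2 = 1.319337.
  rho(1) = 0.274944 / 1.319337 = 0.2084.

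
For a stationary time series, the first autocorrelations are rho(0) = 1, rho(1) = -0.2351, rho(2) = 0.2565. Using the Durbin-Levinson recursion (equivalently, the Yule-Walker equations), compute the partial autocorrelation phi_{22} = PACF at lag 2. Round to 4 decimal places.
\phi_{22} = 0.2130

The PACF at lag k is phi_{kk}, the last component of the solution
to the Yule-Walker system G_k phi = r_k where
  (G_k)_{ij} = rho(|i - j|), (r_k)_i = rho(i), i,j = 1..k.
Equivalently, Durbin-Levinson gives phi_{kk} iteratively:
  phi_{11} = rho(1)
  phi_{kk} = [rho(k) - sum_{j=1..k-1} phi_{k-1,j} rho(k-j)]
            / [1 - sum_{j=1..k-1} phi_{k-1,j} rho(j)],
  phi_{k,j} = phi_{k-1,j} - phi_{kk} phi_{k-1,k-j},  j = 1..k-1.
Step k = 1:
  phi_11 = rho(1) = -0.2351.
Step k = 2:
  phi_22 = [rho(2) - phi_11 rho(1)] / [1 - phi_11 rho(1)] = [0.2565 - (-0.2351)(-0.2351)] / [1 - (-0.2351)(-0.2351)]
         = 0.20122799 / 0.94472799 = 0.213.
Therefore phi_{22} = 0.2130.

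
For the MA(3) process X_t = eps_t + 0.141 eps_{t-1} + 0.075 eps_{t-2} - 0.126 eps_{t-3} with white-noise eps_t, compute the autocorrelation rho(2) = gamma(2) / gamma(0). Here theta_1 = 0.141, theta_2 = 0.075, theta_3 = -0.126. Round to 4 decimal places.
\rho(2) = 0.0550

For an MA(q) process with theta_0 = 1, the autocovariance is
  gamma(k) = sigma^2 * sum_{i=0..q-k} theta_i * theta_{i+k},
and rho(k) = gamma(k) / gamma(0). Sigma^2 cancels.
  numerator   = (1)*(0.075) + (0.141)*(-0.126) = 0.057234.
  denominator = (1)^2 + (0.141)^2 + (0.075)^2 + (-0.126)^2 = 1.041382.
  rho(2) = 0.057234 / 1.041382 = 0.0550.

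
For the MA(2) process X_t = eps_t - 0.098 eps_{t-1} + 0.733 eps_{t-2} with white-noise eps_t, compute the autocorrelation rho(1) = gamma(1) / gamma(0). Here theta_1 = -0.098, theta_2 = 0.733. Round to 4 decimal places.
\rho(1) = -0.1098

For an MA(q) process with theta_0 = 1, the autocovariance is
  gamma(k) = sigma^2 * sum_{i=0..q-k} theta_i * theta_{i+k},
and rho(k) = gamma(k) / gamma(0). Sigma^2 cancels.
  numerator   = (1)*(-0.098) + (-0.098)*(0.733) = -0.169834.
  denominator = (1)^2 + (-0.098)^2 + (0.733)^2 = 1.546893.
  rho(1) = -0.169834 / 1.546893 = -0.1098.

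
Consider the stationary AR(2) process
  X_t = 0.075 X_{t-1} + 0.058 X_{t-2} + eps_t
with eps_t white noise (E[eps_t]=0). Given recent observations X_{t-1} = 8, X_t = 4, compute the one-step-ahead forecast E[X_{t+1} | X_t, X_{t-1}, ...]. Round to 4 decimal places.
E[X_{t+1} \mid \mathcal F_t] = 0.7640

For an AR(p) model X_t = c + sum_i phi_i X_{t-i} + eps_t, the
one-step-ahead conditional mean is
  E[X_{t+1} | X_t, ...] = c + sum_i phi_i X_{t+1-i}.
Substitute known values:
  E[X_{t+1} | ...] = (0.075) * (4) + (0.058) * (8)
                   = 0.7640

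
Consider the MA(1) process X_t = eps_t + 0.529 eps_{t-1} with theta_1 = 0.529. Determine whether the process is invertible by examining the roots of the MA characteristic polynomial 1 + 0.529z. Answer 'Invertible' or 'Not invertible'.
\text{Invertible}

The MA(q) characteristic polynomial is P(z) = 1 + 0.529z.
Invertibility requires all roots to lie outside the unit circle, i.e. |z| > 1 for every root.
This is linear in z: 1 + (0.529) z = 0  =>  z = -1/(0.529) = -1.890359,  |z| = 1.890359.
Moduli of all roots: 1.8904.
All moduli strictly greater than 1? Yes.
Verdict: Invertible.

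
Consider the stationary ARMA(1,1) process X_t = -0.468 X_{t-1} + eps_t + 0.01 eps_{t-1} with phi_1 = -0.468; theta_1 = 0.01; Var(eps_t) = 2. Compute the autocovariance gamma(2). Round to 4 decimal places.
\gamma(2) = 0.5463

Multiply the model equation by X_{t-k} and take expectations. With theta_0 = psi_0 = 1 and psi_j the MA(infinity) weights, this gives
  gamma(k) - sum_i phi_i gamma(k-i) = c_k,
  c_k = sigma^2 * sum_{j=k..q} theta_j psi_{j-k}   (c_k = 0 for k > q),
using gamma(-m) = gamma(m).
psi-weights needed (psi_j = theta_j + sum_i phi_i psi_{j-i}):
  psi_1 = theta_1 + phi_1 = 0.01 + (-0.468) = -0.458
Right-hand sides:
  c_0 = sigma^2 (1 + theta_1 psi_1) = 2 * (1 + (0.01)(-0.458)) = 2 * 0.99542 = 1.99084
  c_1 = sigma^2 theta_1 = 2 * (0.01) = 0.02
  c_2 = 0
Equations for k = 0 and k = 1 (AR order 1):
  gamma(0) = phi_1 gamma(1) + c_0
  gamma(1) = phi_1 gamma(0) + c_1
Substituting the second into the first: gamma(0) (1 - phi_1^2) = c_0 + phi_1 c_1, so
  gamma(0) = (c_0 + phi_1 c_1) / (1 - phi_1^2) = (1.99084 + (-0.468)(0.02)) / (1 - (-0.468)^2) = 1.98148 / 0.780976 = 2.537184.
  gamma(1) = phi_1 gamma(0) + c_1 = (-0.468)(2.537184) + (0.02) = -1.167402.
For k = 2 (> q): gamma(2) = phi_1 gamma(1) = (-0.468)(-1.167402) = 0.546344.
Therefore gamma(2) = 0.5463 (to 4 decimal places).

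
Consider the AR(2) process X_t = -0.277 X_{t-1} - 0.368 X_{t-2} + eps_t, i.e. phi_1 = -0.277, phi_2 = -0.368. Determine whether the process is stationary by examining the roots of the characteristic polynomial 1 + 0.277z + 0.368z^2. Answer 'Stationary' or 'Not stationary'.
\text{Stationary}

The AR(p) characteristic polynomial is P(z) = 1 + 0.277z + 0.368z^2.
Stationarity requires all roots to lie outside the unit circle, i.e. |z| > 1 for every root.
Set 1 + (0.277) z + (0.368) z^2 = 0, i.e. a z^2 + b z + c = 0 with a = 0.368, b = 0.277, c = 1.
Discriminant D = b^2 - 4ac = (0.277)^2 - 4*(0.368)*1 = 0.076729 - (1.472) = -1.395271.
D < 0, so the roots are the complex-conjugate pair z = (-b +/- i sqrt(-D)) / (2a) = -0.3764 +/- 1.6049i.
For a conjugate pair |z|^2 = z * conj(z) = (product of roots) = c/a = 1/(0.368) = 2.717391, so |z| = sqrt(2.717391) = 1.6485 for both roots.
Moduli of all roots: 1.6485, 1.6485.
All moduli strictly greater than 1? Yes.
Verdict: Stationary.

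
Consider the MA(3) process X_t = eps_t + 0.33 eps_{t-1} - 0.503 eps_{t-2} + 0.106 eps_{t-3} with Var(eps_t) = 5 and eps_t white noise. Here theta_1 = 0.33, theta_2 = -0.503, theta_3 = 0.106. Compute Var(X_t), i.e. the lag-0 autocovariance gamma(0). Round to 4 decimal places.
\gamma(0) = 6.8657

For an MA(q) process X_t = eps_t + sum_i theta_i eps_{t-i} with
Var(eps_t) = sigma^2, the variance is
  gamma(0) = sigma^2 * (1 + sum_i theta_i^2).
  sum_i theta_i^2 = (0.33)^2 + (-0.503)^2 + (0.106)^2 = 0.1089 + 0.253009 + 0.011236 = 0.373145.
  gamma(0) = 5 * (1 + 0.373145) = 5 * 1.373145 = 6.865725, which rounds to 6.8657.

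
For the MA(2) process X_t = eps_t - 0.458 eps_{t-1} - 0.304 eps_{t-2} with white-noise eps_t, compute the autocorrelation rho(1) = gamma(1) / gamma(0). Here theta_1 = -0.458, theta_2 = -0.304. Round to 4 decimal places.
\rho(1) = -0.2448

For an MA(q) process with theta_0 = 1, the autocovariance is
  gamma(k) = sigma^2 * sum_{i=0..q-k} theta_i * theta_{i+k},
and rho(k) = gamma(k) / gamma(0). Sigma^2 cancels.
  numerator   = (1)*(-0.458) + (-0.458)*(-0.304) = -0.318768.
  denominator = (1)^2 + (-0.458)^2 + (-0.304)^2 = 1.30218.
  rho(1) = -0.318768 / 1.30218 = -0.2448.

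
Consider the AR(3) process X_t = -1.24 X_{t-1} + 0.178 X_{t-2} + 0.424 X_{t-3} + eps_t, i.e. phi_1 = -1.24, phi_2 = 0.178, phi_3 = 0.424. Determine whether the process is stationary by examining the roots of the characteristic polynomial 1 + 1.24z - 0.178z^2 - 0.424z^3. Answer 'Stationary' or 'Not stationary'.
\text{Stationary}

The AR(p) characteristic polynomial is P(z) = 1 + 1.24z - 0.178z^2 - 0.424z^3.
Stationarity requires all roots to lie outside the unit circle, i.e. |z| > 1 for every root.
Degree 3: look for a simple real root z0 first, then factor out (1 - z/z0) and solve the remaining quadratic.
Testing z0 = -1.25: P(-1.25) = 1 + (1.24)(-1.25) + (-0.178)(-1.25)^2 + (-0.424)(-1.25)^3
  = 1 + (-1.55) + (-0.278125) + (0.828125) = 0.  So z_0 = -1.25 is a root, |z_0| = 1.25.
Divide out the factor (1 + 0.8 z) = (1 - z/z0) (since 1/z0 = -0.8):
  P(z) = (1 + 0.8 z)(1 + (0.44) z + (-0.53) z^2)
  [check: z-coef 0.44 - (-0.8) = 1.24; z^2-coef -0.53 - (-0.8)(0.44) = -0.178; z^3-coef -(-0.8)(-0.53) = -0.424.]
Remaining roots from the quadratic factor 1 + (0.44) z + (-0.53) z^2:
  Set 1 + (0.44) z + (-0.53) z^2 = 0, i.e. a z^2 + b z + c = 0 with a = -0.53, b = 0.44, c = 1.
  Discriminant D = b^2 - 4ac = (0.44)^2 - 4*(-0.53)*1 = 0.1936 - (-2.12) = 2.3136.
  D >= 0, so the roots are real: z = (-b +/- sqrt(D)) / (2a) = (-0.44 +/- 1.521052) / (-1.06).
    z_1 = (-0.44 + 1.521052) / (-1.06) = -1.0199,   |z_1| = 1.0199.
    z_2 = (-0.44 - 1.521052) / (-1.06) = 1.85,   |z_2| = 1.85.
Moduli of all roots: 1.2500, 1.0199, 1.8500.
All moduli strictly greater than 1? Yes.
Verdict: Stationary.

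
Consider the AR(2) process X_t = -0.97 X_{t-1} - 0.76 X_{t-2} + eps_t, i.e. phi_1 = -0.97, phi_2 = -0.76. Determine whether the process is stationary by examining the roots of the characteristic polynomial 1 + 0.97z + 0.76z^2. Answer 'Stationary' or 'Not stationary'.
\text{Stationary}

The AR(p) characteristic polynomial is P(z) = 1 + 0.97z + 0.76z^2.
Stationarity requires all roots to lie outside the unit circle, i.e. |z| > 1 for every root.
Set 1 + (0.97) z + (0.76) z^2 = 0, i.e. a z^2 + b z + c = 0 with a = 0.76, b = 0.97, c = 1.
Discriminant D = b^2 - 4ac = (0.97)^2 - 4*(0.76)*1 = 0.9409 - (3.04) = -2.0991.
D < 0, so the roots are the complex-conjugate pair z = (-b +/- i sqrt(-D)) / (2a) = -0.6382 +/- 0.9532i.
For a conjugate pair |z|^2 = z * conj(z) = (product of roots) = c/a = 1/(0.76) = 1.315789, so |z| = sqrt(1.315789) = 1.1471 for both roots.
Moduli of all roots: 1.1471, 1.1471.
All moduli strictly greater than 1? Yes.
Verdict: Stationary.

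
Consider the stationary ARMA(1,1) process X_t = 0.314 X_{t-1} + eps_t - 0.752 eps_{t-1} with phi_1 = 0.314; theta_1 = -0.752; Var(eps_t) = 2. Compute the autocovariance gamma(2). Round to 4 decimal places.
\gamma(2) = -0.2331

Multiply the model equation by X_{t-k} and take expectations. With theta_0 = psi_0 = 1 and psi_j the MA(infinity) weights, this gives
  gamma(k) - sum_i phi_i gamma(k-i) = c_k,
  c_k = sigma^2 * sum_{j=k..q} theta_j psi_{j-k}   (c_k = 0 for k > q),
using gamma(-m) = gamma(m).
psi-weights needed (psi_j = theta_j + sum_i phi_i psi_{j-i}):
  psi_1 = theta_1 + phi_1 = -0.752 + (0.314) = -0.438
Right-hand sides:
  c_0 = sigma^2 (1 + theta_1 psi_1) = 2 * (1 + (-0.752)(-0.438)) = 2 * 1.329376 = 2.658752
  c_1 = sigma^2 theta_1 = 2 * (-0.752) = -1.504
  c_2 = 0
Equations for k = 0 and k = 1 (AR order 1):
  gamma(0) = phi_1 gamma(1) + c_0
  gamma(1) = phi_1 gamma(0) + c_1
Substituting the second into the first: gamma(0) (1 - phi_1^2) = c_0 + phi_1 c_1, so
  gamma(0) = (c_0 + phi_1 c_1) / (1 - phi_1^2) = (2.658752 + (0.314)(-1.504)) / (1 - (0.314)^2) = 2.186496 / 0.901404 = 2.425656.
  gamma(1) = phi_1 gamma(0) + c_1 = (0.314)(2.425656) + (-1.504) = -0.742344.
For k = 2 (> q): gamma(2) = phi_1 gamma(1) = (0.314)(-0.742344) = -0.233096.
Therefore gamma(2) = -0.2331 (to 4 decimal places).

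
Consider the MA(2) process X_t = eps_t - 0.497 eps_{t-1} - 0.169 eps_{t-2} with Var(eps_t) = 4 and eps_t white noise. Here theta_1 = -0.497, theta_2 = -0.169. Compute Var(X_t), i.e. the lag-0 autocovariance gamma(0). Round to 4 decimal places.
\gamma(0) = 5.1023

For an MA(q) process X_t = eps_t + sum_i theta_i eps_{t-i} with
Var(eps_t) = sigma^2, the variance is
  gamma(0) = sigma^2 * (1 + sum_i theta_i^2).
  sum_i theta_i^2 = (-0.497)^2 + (-0.169)^2 = 0.247009 + 0.028561 = 0.27557.
  gamma(0) = 4 * (1 + 0.27557) = 4 * 1.27557 = 5.10228, which rounds to 5.1023.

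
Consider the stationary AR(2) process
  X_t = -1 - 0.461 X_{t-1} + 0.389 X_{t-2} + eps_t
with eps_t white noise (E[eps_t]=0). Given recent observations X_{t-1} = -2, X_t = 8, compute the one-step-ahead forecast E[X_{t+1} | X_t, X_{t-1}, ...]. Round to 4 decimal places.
E[X_{t+1} \mid \mathcal F_t] = -5.4660

For an AR(p) model X_t = c + sum_i phi_i X_{t-i} + eps_t, the
one-step-ahead conditional mean is
  E[X_{t+1} | X_t, ...] = c + sum_i phi_i X_{t+1-i}.
Substitute known values:
  E[X_{t+1} | ...] = -1 + (-0.461) * (8) + (0.389) * (-2)
                   = -5.4660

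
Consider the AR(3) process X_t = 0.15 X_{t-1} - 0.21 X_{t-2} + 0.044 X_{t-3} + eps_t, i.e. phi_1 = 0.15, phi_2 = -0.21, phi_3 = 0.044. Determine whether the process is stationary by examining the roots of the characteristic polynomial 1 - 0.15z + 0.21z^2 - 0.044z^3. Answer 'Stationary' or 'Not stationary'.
\text{Stationary}

The AR(p) characteristic polynomial is P(z) = 1 - 0.15z + 0.21z^2 - 0.044z^3.
Stationarity requires all roots to lie outside the unit circle, i.e. |z| > 1 for every root.
Degree 3: look for a simple real root z0 first, then factor out (1 - z/z0) and solve the remaining quadratic.
Testing z0 = 5: P(5) = 1 + (-0.15)(5) + (0.21)(5)^2 + (-0.044)(5)^3
  = 1 + (-0.75) + (5.25) + (-5.5) = 0.  So z_0 = 5 is a root, |z_0| = 5.
Divide out the factor (1 - 0.2 z) = (1 - z/z0) (since 1/z0 = 0.2):
  P(z) = (1 - 0.2 z)(1 + (0.05) z + (0.22) z^2)
  [check: z-coef 0.05 - (0.2) = -0.15; z^2-coef 0.22 - (0.2)(0.05) = 0.21; z^3-coef -(0.2)(0.22) = -0.044.]
Remaining roots from the quadratic factor 1 + (0.05) z + (0.22) z^2:
  Set 1 + (0.05) z + (0.22) z^2 = 0, i.e. a z^2 + b z + c = 0 with a = 0.22, b = 0.05, c = 1.
  Discriminant D = b^2 - 4ac = (0.05)^2 - 4*(0.22)*1 = 0.0025 - (0.88) = -0.8775.
  D < 0, so the roots are the complex-conjugate pair z = (-b +/- i sqrt(-D)) / (2a) = -0.1136 +/- 2.129i.
  For a conjugate pair |z|^2 = z * conj(z) = (product of roots) = c/a = 1/(0.22) = 4.545455, so |z| = sqrt(4.545455) = 2.132 for both roots.
Moduli of all roots: 5.0000, 2.1320, 2.1320.
All moduli strictly greater than 1? Yes.
Verdict: Stationary.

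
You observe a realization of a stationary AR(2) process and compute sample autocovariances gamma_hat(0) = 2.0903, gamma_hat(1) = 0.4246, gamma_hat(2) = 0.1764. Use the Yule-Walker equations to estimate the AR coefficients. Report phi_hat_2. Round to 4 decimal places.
\hat\phi_{2} = 0.0450

The Yule-Walker equations for an AR(p) process read, in matrix form,
  Gamma_p phi = r_p,   with   (Gamma_p)_{ij} = gamma(|i - j|),
                       (r_p)_i = gamma(i),   i,j = 1..p.
Substitute the sample gammas (Toeplitz matrix and right-hand side of size 2):
  Gamma_p = [[2.0903, 0.4246], [0.4246, 2.0903]]
  r_p     = [0.4246, 0.1764]
Written out:
  2.0903 phi_1 + 0.4246 phi_2 = 0.4246
  0.4246 phi_1 + 2.0903 phi_2 = 0.1764
Solve by Cramer's rule:
  det = gamma(0)^2 - gamma(1)^2 = (2.0903)^2 - (0.4246)^2 = 4.36935409 - 0.18028516 = 4.18906893
  phi_hat_1 = [gamma(1) gamma(0) - gamma(1) gamma(2)] / det = [(0.4246)(2.0903) - (0.4246)(0.1764)] / 4.18906893 = 0.81264194 / 4.18906893 = 0.194
  phi_hat_2 = [gamma(0) gamma(2) - gamma(1)^2] / det = [(2.0903)(0.1764) - (0.4246)^2] / 4.18906893 = 0.18844376 / 4.18906893 = 0.045
So phi_hat = [0.1940, 0.0450].
Therefore phi_hat_2 = 0.0450.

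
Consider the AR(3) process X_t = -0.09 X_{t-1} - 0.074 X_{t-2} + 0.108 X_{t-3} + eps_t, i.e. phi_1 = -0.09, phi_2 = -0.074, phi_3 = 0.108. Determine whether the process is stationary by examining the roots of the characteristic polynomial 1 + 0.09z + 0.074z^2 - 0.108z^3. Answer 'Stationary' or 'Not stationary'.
\text{Stationary}

The AR(p) characteristic polynomial is P(z) = 1 + 0.09z + 0.074z^2 - 0.108z^3.
Stationarity requires all roots to lie outside the unit circle, i.e. |z| > 1 for every root.
Degree 3: look for a simple real root z0 first, then factor out (1 - z/z0) and solve the remaining quadratic.
Testing z0 = 2.5: P(2.5) = 1 + (0.09)(2.5) + (0.074)(2.5)^2 + (-0.108)(2.5)^3
  = 1 + (0.225) + (0.4625) + (-1.6875) = 0.  So z_0 = 2.5 is a root, |z_0| = 2.5.
Divide out the factor (1 - 0.4 z) = (1 - z/z0) (since 1/z0 = 0.4):
  P(z) = (1 - 0.4 z)(1 + (0.49) z + (0.27) z^2)
  [check: z-coef 0.49 - (0.4) = 0.09; z^2-coef 0.27 - (0.4)(0.49) = 0.074; z^3-coef -(0.4)(0.27) = -0.108.]
Remaining roots from the quadratic factor 1 + (0.49) z + (0.27) z^2:
  Set 1 + (0.49) z + (0.27) z^2 = 0, i.e. a z^2 + b z + c = 0 with a = 0.27, b = 0.49, c = 1.
  Discriminant D = b^2 - 4ac = (0.49)^2 - 4*(0.27)*1 = 0.2401 - (1.08) = -0.8399.
  D < 0, so the roots are the complex-conjugate pair z = (-b +/- i sqrt(-D)) / (2a) = -0.9074 +/- 1.6971i.
  For a conjugate pair |z|^2 = z * conj(z) = (product of roots) = c/a = 1/(0.27) = 3.703704, so |z| = sqrt(3.703704) = 1.9245 for both roots.
Moduli of all roots: 2.5000, 1.9245, 1.9245.
All moduli strictly greater than 1? Yes.
Verdict: Stationary.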